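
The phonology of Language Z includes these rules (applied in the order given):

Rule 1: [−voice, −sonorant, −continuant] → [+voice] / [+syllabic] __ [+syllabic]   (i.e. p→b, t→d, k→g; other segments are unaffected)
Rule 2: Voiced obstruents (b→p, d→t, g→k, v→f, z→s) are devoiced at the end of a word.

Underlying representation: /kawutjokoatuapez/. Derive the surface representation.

Rule 1 (intervocalic voicing): /k/ is a voiceless stop between vowels /o/ and /o/, so it voices to [g]. /t/ is a voiceless stop between vowels /a/ and /u/, so it voices to [d]. /p/ is a voiceless stop between vowels /a/ and /e/, so it voices to [b]. /kawutjokoatuapez/ → kawutjogoaduabez.
Rule 2 (final devoicing): /z/ is a voiced obstruent in word-final position, so it devoices to [s]. /kawutjogoaduabez/ → kawutjogoaduabes.

kawutjogoaduabes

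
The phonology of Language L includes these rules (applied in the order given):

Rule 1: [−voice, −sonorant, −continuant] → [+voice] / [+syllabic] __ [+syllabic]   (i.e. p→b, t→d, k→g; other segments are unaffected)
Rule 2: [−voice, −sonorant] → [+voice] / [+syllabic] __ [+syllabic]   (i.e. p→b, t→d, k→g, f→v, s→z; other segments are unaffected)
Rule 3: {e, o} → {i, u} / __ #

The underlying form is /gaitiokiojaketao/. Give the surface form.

Rule 1 (intervocalic voicing): /t/ is a voiceless stop between vowels /i/ and /i/, so it voices to [d]. /k/ is a voiceless stop between vowels /o/ and /i/, so it voices to [g]. /k/ is a voiceless stop between vowels /a/ and /e/, so it voices to [g]. /t/ is a voiceless stop between vowels /e/ and /a/, so it voices to [d]. /gaitiokiojaketao/ → gaidiogiojagedao.
Rule 2 (intervocalic voicing): no segment meets the environment; /gaidiogiojagedao/ is unchanged.
Rule 3 (final vowel raising): /o/ is a mid vowel in word-final position, so it raises to [u]. /gaidiogiojagedao/ → gaidiogiojagedau.

gaidiogiojagedau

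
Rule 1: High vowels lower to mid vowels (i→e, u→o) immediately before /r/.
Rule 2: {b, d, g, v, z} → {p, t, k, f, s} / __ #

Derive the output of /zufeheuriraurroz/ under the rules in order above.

zufeheoreraorros

Rule 1 (pre-rhotic lowering): /u/ is a high vowel immediately before /r/, so it lowers to [o]. /i/ is a high vowel immediately before /r/, so it lowers to [e]. /u/ is a high vowel immediately before /r/, so it lowers to [o]. /zufeheuriraurroz/ → zufeheoreraorroz.
Rule 2 (final devoicing): /z/ is a voiced obstruent in word-final position, so it devoices to [s]. /zufeheoreraorroz/ → zufeheoreraorros.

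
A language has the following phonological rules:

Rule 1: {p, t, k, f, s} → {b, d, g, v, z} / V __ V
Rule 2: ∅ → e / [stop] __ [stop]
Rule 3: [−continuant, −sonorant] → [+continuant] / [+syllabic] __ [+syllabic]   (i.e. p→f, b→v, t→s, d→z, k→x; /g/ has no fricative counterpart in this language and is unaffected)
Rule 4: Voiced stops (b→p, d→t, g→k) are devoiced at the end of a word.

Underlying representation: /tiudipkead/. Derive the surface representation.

tiuzifexeat

Rule 1 (intervocalic voicing): no segment meets the environment; /tiudipkead/ is unchanged.
Rule 2 (stop-cluster e-epenthesis): /p/ and /k/ form a stop–stop cluster, so [e] is inserted between them. /tiudipkead/ → tiudipekead.
Rule 3 (intervocalic spirantization): /d/ is a stop between vowels /u/ and /i/, so it spirantizes to the fricative [z]. /p/ is a stop between vowels /i/ and /e/, so it spirantizes to the fricative [f]. /k/ is a stop between vowels /e/ and /e/, so it spirantizes to the fricative [x]. /tiudipekead/ → tiuzifexead.
Rule 4 (final devoicing): /d/ is a voiced stop in word-final position, so it devoices to [t]. /tiuzifexead/ → tiuzifexeat.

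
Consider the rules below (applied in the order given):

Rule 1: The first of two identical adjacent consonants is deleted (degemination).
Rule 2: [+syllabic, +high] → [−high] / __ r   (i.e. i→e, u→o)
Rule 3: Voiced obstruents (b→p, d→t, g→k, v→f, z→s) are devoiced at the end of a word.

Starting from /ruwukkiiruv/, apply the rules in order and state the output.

Rule 1 (degemination): /kk/ is a geminate; the first /k/ deletes. /ruwukkiiruv/ → ruwukiiruv.
Rule 2 (pre-rhotic lowering): /i/ is a high vowel immediately before /r/, so it lowers to [e]. /ruwukiiruv/ → ruwukieruv.
Rule 3 (final devoicing): /v/ is a voiced obstruent in word-final position, so it devoices to [f]. /ruwukieruv/ → ruwukieruf.

ruwukieruf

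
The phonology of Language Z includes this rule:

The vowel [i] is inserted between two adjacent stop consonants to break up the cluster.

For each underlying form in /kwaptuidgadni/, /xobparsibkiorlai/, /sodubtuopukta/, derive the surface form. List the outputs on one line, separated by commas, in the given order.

/kwaptuidgadni/: /p/ and /t/ form a stop–stop cluster, so [i] is inserted between them. /d/ and /g/ form a stop–stop cluster, so [i] is inserted between them. → [kwapituidigadni].
/xobparsibkiorlai/: /b/ and /p/ form a stop–stop cluster, so [i] is inserted between them. /b/ and /k/ form a stop–stop cluster, so [i] is inserted between them. → [xobiparsibikiorlai].
/sodubtuopukta/: /b/ and /t/ form a stop–stop cluster, so [i] is inserted between them. /k/ and /t/ form a stop–stop cluster, so [i] is inserted between them. → [sodubituopukita].

kwapituidigadni, xobiparsibikiorlai, sodubituopukita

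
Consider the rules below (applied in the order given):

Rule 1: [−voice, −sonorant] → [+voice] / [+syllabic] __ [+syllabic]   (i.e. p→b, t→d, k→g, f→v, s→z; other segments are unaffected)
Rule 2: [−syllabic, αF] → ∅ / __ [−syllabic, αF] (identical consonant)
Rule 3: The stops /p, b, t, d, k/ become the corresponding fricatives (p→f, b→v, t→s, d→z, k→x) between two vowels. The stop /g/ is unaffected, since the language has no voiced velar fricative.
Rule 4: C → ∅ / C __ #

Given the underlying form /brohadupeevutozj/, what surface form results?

brohazuveevuzoz

Rule 1 (intervocalic voicing): /p/ is a voiceless obstruent between vowels /u/ and /e/, so it voices to [b]. /t/ is a voiceless obstruent between vowels /u/ and /o/, so it voices to [d]. /brohadupeevutozj/ → brohadubeevudozj.
Rule 2 (degemination): no segment meets the environment; /brohadubeevudozj/ is unchanged.
Rule 3 (intervocalic spirantization): /d/ is a stop between vowels /a/ and /u/, so it spirantizes to the fricative [z]. /b/ is a stop between vowels /u/ and /e/, so it spirantizes to the fricative [v]. /d/ is a stop between vowels /u/ and /o/, so it spirantizes to the fricative [z]. /brohadubeevudozj/ → brohazuveevuzozj.
Rule 4 (final cluster simplification): /j/ is the second consonant of a word-final cluster /zj/, so it deletes. /brohazuveevuzozj/ → brohazuveevuzoz.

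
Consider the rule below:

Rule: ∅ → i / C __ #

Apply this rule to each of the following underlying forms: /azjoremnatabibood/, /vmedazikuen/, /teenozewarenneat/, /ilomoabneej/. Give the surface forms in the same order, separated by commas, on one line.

azjoremnatabiboodi, vmedazikueni, teenozewarenneati, ilomoabneeji

/azjoremnatabibood/: the form ends in the consonant /d/, so [i] is inserted word-finally. → [azjoremnatabiboodi].
/vmedazikuen/: the form ends in the consonant /n/, so [i] is inserted word-finally. → [vmedazikueni].
/teenozewarenneat/: the form ends in the consonant /t/, so [i] is inserted word-finally. → [teenozewarenneati].
/ilomoabneej/: the form ends in the consonant /j/, so [i] is inserted word-finally. → [ilomoabneeji].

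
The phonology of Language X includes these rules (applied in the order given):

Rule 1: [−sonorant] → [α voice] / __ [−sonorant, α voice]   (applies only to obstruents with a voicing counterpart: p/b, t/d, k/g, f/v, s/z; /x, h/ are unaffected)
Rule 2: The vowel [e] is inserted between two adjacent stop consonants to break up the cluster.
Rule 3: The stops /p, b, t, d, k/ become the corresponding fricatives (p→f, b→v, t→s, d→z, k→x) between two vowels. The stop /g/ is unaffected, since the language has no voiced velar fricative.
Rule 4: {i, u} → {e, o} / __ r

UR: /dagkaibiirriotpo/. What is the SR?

Rule 1 (regressive voicing assimilation): /g/ precedes the voiceless obstruent /k/, so it devoices to [k] by assimilation. /dagkaibiirriotpo/ → dakkaibiirriotpo.
Rule 2 (stop-cluster e-epenthesis): /k/ and /k/ form a stop–stop cluster, so [e] is inserted between them. /t/ and /p/ form a stop–stop cluster, so [e] is inserted between them. /dakkaibiirriotpo/ → dakekaibiirriotepo.
Rule 3 (intervocalic spirantization): /k/ is a stop between vowels /a/ and /e/, so it spirantizes to the fricative [x]. /k/ is a stop between vowels /e/ and /a/, so it spirantizes to the fricative [x]. /b/ is a stop between vowels /i/ and /i/, so it spirantizes to the fricative [v]. /t/ is a stop between vowels /o/ and /e/, so it spirantizes to the fricative [s]. /p/ is a stop between vowels /e/ and /o/, so it spirantizes to the fricative [f]. /dakekaibiirriotepo/ → daxexaiviirriosefo.
Rule 4 (pre-rhotic lowering): /i/ is a high vowel immediately before /r/, so it lowers to [e]. /daxexaiviirriosefo/ → daxexaivierriosefo.

daxexaivierriosefo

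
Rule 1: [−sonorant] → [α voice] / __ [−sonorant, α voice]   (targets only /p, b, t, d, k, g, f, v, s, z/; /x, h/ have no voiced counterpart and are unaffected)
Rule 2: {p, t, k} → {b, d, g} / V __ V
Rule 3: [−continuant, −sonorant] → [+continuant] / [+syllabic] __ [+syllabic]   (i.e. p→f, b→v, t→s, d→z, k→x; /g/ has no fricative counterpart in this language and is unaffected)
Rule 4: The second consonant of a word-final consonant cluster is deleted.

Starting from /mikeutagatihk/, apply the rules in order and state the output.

Rule 1 (regressive voicing assimilation): no segment meets the environment; /mikeutagatihk/ is unchanged.
Rule 2 (intervocalic voicing): /k/ is a voiceless stop between vowels /i/ and /e/, so it voices to [g]. /t/ is a voiceless stop between vowels /u/ and /a/, so it voices to [d]. /t/ is a voiceless stop between vowels /a/ and /i/, so it voices to [d]. /mikeutagatihk/ → migeudagadihk.
Rule 3 (intervocalic spirantization): /d/ is a stop between vowels /u/ and /a/, so it spirantizes to the fricative [z]. /d/ is a stop between vowels /a/ and /i/, so it spirantizes to the fricative [z]. /migeudagadihk/ → migeuzagazihk.
Rule 4 (final cluster simplification): /k/ is the second consonant of a word-final cluster /hk/, so it deletes. /migeuzagazihk/ → migeuzagazih.

migeuzagazih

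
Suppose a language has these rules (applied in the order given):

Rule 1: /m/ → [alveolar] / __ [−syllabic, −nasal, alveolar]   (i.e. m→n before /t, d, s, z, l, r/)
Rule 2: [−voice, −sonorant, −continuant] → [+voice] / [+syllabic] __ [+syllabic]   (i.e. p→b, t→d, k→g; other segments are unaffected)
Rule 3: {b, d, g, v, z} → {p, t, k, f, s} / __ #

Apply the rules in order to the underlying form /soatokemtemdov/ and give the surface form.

soadogentendof

Rule 1 (nasal place assimilation): /m/ precedes the alveolar consonant /t/, so it assimilates in place to [n]. /m/ precedes the alveolar consonant /d/, so it assimilates in place to [n]. /soatokemtemdov/ → soatokentendov.
Rule 2 (intervocalic voicing): /t/ is a voiceless stop between vowels /a/ and /o/, so it voices to [d]. /k/ is a voiceless stop between vowels /o/ and /e/, so it voices to [g]. /soatokentendov/ → soadogentendov.
Rule 3 (final devoicing): /v/ is a voiced obstruent in word-final position, so it devoices to [f]. /soadogentendov/ → soadogentendof.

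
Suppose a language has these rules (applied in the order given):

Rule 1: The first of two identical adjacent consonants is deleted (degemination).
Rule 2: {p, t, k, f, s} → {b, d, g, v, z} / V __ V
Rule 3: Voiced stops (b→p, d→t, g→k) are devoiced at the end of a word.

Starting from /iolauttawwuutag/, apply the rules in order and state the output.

Rule 1 (degemination): /tt/ is a geminate; the first /t/ deletes. /ww/ is a geminate; the first /w/ deletes. /iolauttawwuutag/ → iolautawuutag.
Rule 2 (intervocalic voicing): /t/ is a voiceless obstruent between vowels /u/ and /a/, so it voices to [d]. /t/ is a voiceless obstruent between vowels /u/ and /a/, so it voices to [d]. /iolautawuutag/ → iolaudawuudag.
Rule 3 (final devoicing): /g/ is a voiced stop in word-final position, so it devoices to [k]. /iolaudawuudag/ → iolaudawuudak.

iolaudawuudak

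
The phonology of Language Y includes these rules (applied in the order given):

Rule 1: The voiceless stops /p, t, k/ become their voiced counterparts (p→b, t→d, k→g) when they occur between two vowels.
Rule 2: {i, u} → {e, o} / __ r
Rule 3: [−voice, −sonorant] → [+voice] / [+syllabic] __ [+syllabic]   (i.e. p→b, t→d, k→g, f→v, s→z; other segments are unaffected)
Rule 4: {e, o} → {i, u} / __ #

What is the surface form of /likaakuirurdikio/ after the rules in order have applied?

ligaaguerordigiu

Rule 1 (intervocalic voicing): /k/ is a voiceless stop between vowels /i/ and /a/, so it voices to [g]. /k/ is a voiceless stop between vowels /a/ and /u/, so it voices to [g]. /k/ is a voiceless stop between vowels /i/ and /i/, so it voices to [g]. /likaakuirurdikio/ → ligaaguirurdigio.
Rule 2 (pre-rhotic lowering): /i/ is a high vowel immediately before /r/, so it lowers to [e]. /u/ is a high vowel immediately before /r/, so it lowers to [o]. /ligaaguirurdigio/ → ligaaguerordigio.
Rule 3 (intervocalic voicing): no segment meets the environment; /ligaaguerordigio/ is unchanged.
Rule 4 (final vowel raising): /o/ is a mid vowel in word-final position, so it raises to [u]. /ligaaguerordigio/ → ligaaguerordigiu.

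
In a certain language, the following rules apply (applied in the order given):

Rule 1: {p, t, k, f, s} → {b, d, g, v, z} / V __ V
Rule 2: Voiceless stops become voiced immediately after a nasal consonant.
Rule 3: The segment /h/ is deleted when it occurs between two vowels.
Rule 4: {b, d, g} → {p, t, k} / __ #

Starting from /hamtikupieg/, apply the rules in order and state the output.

Rule 1 (intervocalic voicing): /k/ is a voiceless obstruent between vowels /i/ and /u/, so it voices to [g]. /p/ is a voiceless obstruent between vowels /u/ and /i/, so it voices to [b]. /hamtikupieg/ → hamtigubieg.
Rule 2 (post-nasal voicing): /t/ is a voiceless stop immediately after the nasal /m/, so it voices to [d]. /hamtigubieg/ → hamdigubieg.
Rule 3 (intervocalic h-deletion): no segment meets the environment; /hamdigubieg/ is unchanged.
Rule 4 (final devoicing): /g/ is a voiced stop in word-final position, so it devoices to [k]. /hamdigubieg/ → hamdigubiek.

hamdigubiek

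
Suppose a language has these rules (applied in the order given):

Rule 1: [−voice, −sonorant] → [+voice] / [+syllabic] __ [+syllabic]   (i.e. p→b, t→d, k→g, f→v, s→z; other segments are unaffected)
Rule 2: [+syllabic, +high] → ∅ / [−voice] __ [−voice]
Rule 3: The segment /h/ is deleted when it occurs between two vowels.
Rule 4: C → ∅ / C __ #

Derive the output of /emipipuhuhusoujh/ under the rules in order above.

emibibuhhuzouj

Rule 1 (intervocalic voicing): /p/ is a voiceless obstruent between vowels /i/ and /i/, so it voices to [b]. /p/ is a voiceless obstruent between vowels /i/ and /u/, so it voices to [b]. /s/ is a voiceless obstruent between vowels /u/ and /o/, so it voices to [z]. /emipipuhuhusoujh/ → emibibuhuhuzoujh.
Rule 2 (high vowel syncope): /u/ is a high vowel flanked by voiceless consonants /h/ and /h/, so it deletes. /emibibuhuhuzoujh/ → emibibuhhuzoujh.
Rule 3 (intervocalic h-deletion): no segment meets the environment; /emibibuhhuzoujh/ is unchanged.
Rule 4 (final cluster simplification): /h/ is the second consonant of a word-final cluster /jh/, so it deletes. /emibibuhhuzoujh/ → emibibuhhuzouj.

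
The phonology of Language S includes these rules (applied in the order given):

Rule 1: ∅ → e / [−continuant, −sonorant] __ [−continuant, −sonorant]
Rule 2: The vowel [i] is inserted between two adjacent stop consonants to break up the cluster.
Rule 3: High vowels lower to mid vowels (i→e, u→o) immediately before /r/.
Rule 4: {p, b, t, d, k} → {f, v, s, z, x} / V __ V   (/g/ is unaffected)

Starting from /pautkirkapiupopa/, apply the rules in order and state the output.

pausexerkafiufofa

Rule 1 (stop-cluster e-epenthesis): /t/ and /k/ form a stop–stop cluster, so [e] is inserted between them. /pautkirkapiupopa/ → pautekirkapiupopa.
Rule 2 (stop-cluster i-epenthesis): no segment meets the environment; /pautekirkapiupopa/ is unchanged.
Rule 3 (pre-rhotic lowering): /i/ is a high vowel immediately before /r/, so it lowers to [e]. /pautekirkapiupopa/ → pautekerkapiupopa.
Rule 4 (intervocalic spirantization): /t/ is a stop between vowels /u/ and /e/, so it spirantizes to the fricative [s]. /k/ is a stop between vowels /e/ and /e/, so it spirantizes to the fricative [x]. /p/ is a stop between vowels /a/ and /i/, so it spirantizes to the fricative [f]. /p/ is a stop between vowels /u/ and /o/, so it spirantizes to the fricative [f]. /p/ is a stop between vowels /o/ and /a/, so it spirantizes to the fricative [f]. /pautekerkapiupopa/ → pausexerkafiufofa.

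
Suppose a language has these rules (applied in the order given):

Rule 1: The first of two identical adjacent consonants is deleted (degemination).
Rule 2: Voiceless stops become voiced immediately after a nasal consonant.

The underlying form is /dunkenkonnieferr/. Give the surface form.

dungengoniefer

Rule 1 (degemination): /nn/ is a geminate; the first /n/ deletes. /rr/ is a geminate; the first /r/ deletes. /dunkenkonnieferr/ → dunkenkoniefer.
Rule 2 (post-nasal voicing): /k/ is a voiceless stop immediately after the nasal /n/, so it voices to [g]. /k/ is a voiceless stop immediately after the nasal /n/, so it voices to [g]. /dunkenkoniefer/ → dungengoniefer.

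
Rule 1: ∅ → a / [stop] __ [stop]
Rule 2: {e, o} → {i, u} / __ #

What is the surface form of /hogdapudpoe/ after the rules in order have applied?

Rule 1 (stop-cluster a-epenthesis): /g/ and /d/ form a stop–stop cluster, so [a] is inserted between them. /d/ and /p/ form a stop–stop cluster, so [a] is inserted between them. /hogdapudpoe/ → hogadapudapoe.
Rule 2 (final vowel raising): /e/ is a mid vowel in word-final position, so it raises to [i]. /hogadapudapoe/ → hogadapudapoi.

hogadapudapoi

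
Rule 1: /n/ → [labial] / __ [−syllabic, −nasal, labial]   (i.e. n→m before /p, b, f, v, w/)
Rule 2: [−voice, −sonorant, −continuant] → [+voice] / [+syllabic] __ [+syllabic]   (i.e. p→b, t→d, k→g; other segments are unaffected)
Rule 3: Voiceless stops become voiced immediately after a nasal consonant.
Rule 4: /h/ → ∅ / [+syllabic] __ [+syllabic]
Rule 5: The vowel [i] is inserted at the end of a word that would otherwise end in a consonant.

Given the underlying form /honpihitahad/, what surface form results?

hombiidaadi

Rule 1 (nasal place assimilation): /n/ precedes the labial consonant /p/, so it assimilates in place to [m]. /honpihitahad/ → hompihitahad.
Rule 2 (intervocalic voicing): /t/ is a voiceless stop between vowels /i/ and /a/, so it voices to [d]. /hompihitahad/ → hompihidahad.
Rule 3 (post-nasal voicing): /p/ is a voiceless stop immediately after the nasal /m/, so it voices to [b]. /hompihidahad/ → hombihidahad.
Rule 4 (intervocalic h-deletion): /h/ occurs between vowels /i/ and /i/, so it deletes. /h/ occurs between vowels /a/ and /a/, so it deletes. /hombihidahad/ → hombiidaad.
Rule 5 (final i-epenthesis): the form ends in the consonant /d/, so [i] is inserted word-finally. /hombiidaad/ → hombiidaadi.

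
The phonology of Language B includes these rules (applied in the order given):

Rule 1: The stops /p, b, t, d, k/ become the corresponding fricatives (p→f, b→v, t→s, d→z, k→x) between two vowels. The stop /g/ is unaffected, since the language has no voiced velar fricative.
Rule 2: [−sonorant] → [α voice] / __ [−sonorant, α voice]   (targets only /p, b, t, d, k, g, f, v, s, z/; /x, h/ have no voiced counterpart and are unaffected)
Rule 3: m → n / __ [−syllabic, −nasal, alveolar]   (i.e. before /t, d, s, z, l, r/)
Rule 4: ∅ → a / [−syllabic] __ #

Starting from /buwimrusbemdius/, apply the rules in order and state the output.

Rule 1 (intervocalic spirantization): no segment meets the environment; /buwimrusbemdius/ is unchanged.
Rule 2 (regressive voicing assimilation): /s/ precedes the voiced obstruent /b/, so it voices to [z] by assimilation. /buwimrusbemdius/ → buwimruzbemdius.
Rule 3 (nasal place assimilation): /m/ precedes the alveolar consonant /r/, so it assimilates in place to [n]. /m/ precedes the alveolar consonant /d/, so it assimilates in place to [n]. /buwimruzbemdius/ → buwinruzbendius.
Rule 4 (final a-epenthesis): the form ends in the consonant /s/, so [a] is inserted word-finally. /buwinruzbendius/ → buwinruzbendiusa.

buwinruzbendiusa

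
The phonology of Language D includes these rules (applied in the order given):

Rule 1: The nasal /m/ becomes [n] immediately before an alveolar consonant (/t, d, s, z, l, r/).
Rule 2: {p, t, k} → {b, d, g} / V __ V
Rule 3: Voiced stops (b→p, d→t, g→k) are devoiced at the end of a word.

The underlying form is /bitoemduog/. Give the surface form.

Rule 1 (nasal place assimilation): /m/ precedes the alveolar consonant /d/, so it assimilates in place to [n]. /bitoemduog/ → bitoenduog.
Rule 2 (intervocalic voicing): /t/ is a voiceless stop between vowels /i/ and /o/, so it voices to [d]. /bitoenduog/ → bidoenduog.
Rule 3 (final devoicing): /g/ is a voiced stop in word-final position, so it devoices to [k]. /bidoenduog/ → bidoenduok.

bidoenduok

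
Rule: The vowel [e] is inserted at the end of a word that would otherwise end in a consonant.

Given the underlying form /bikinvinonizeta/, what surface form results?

No segment of /bikinvinonizeta/ meets the structural description of the rule, so the form surfaces unchanged.

bikinvinonizeta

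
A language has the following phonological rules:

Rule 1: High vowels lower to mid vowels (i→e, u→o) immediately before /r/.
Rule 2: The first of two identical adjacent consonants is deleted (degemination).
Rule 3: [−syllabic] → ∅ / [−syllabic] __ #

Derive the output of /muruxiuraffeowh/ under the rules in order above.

moruxiorafeow

Rule 1 (pre-rhotic lowering): /u/ is a high vowel immediately before /r/, so it lowers to [o]. /u/ is a high vowel immediately before /r/, so it lowers to [o]. /muruxiuraffeowh/ → moruxioraffeowh.
Rule 2 (degemination): /ff/ is a geminate; the first /f/ deletes. /moruxioraffeowh/ → moruxiorafeowh.
Rule 3 (final cluster simplification): /h/ is the second consonant of a word-final cluster /wh/, so it deletes. /moruxiorafeowh/ → moruxiorafeow.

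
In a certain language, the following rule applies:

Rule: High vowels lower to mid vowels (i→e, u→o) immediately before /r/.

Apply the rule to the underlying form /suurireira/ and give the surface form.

/u/ is a high vowel immediately before /r/, so it lowers to [o].
/i/ is a high vowel immediately before /r/, so it lowers to [e].
/i/ is a high vowel immediately before /r/, so it lowers to [e].
The other instance of /u/ does not occur in the required environment and remains unchanged.
Surface form: [suorereera].

suorereera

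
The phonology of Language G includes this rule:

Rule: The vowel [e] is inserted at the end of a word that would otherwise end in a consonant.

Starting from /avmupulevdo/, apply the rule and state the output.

avmupulevdo

No segment of /avmupulevdo/ meets the structural description of the rule, so the form surfaces unchanged.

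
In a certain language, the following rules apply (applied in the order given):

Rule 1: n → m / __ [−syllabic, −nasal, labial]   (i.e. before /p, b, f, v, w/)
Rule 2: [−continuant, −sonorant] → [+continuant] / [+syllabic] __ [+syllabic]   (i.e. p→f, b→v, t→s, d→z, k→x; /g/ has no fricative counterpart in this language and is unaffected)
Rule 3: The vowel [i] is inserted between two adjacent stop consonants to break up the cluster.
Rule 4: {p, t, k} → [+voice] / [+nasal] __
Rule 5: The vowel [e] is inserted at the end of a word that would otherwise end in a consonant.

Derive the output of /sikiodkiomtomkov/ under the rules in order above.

sixiodikiomdomgove

Rule 1 (nasal place assimilation): no segment meets the environment; /sikiodkiomtomkov/ is unchanged.
Rule 2 (intervocalic spirantization): /k/ is a stop between vowels /i/ and /i/, so it spirantizes to the fricative [x]. /sikiodkiomtomkov/ → sixiodkiomtomkov.
Rule 3 (stop-cluster i-epenthesis): /d/ and /k/ form a stop–stop cluster, so [i] is inserted between them. /sixiodkiomtomkov/ → sixiodikiomtomkov.
Rule 4 (post-nasal voicing): /t/ is a voiceless stop immediately after the nasal /m/, so it voices to [d]. /k/ is a voiceless stop immediately after the nasal /m/, so it voices to [g]. /sixiodikiomtomkov/ → sixiodikiomdomgov.
Rule 5 (final e-epenthesis): the form ends in the consonant /v/, so [e] is inserted word-finally. /sixiodikiomdomgov/ → sixiodikiomdomgove.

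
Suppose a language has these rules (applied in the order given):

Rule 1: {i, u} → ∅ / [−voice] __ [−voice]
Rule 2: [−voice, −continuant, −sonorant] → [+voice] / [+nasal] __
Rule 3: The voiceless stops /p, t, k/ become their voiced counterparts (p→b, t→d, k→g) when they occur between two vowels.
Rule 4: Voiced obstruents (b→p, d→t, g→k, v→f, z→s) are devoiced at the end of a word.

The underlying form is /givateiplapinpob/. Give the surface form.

givadeiplabinbop

Rule 1 (high vowel syncope): no segment meets the environment; /givateiplapinpob/ is unchanged.
Rule 2 (post-nasal voicing): /p/ is a voiceless stop immediately after the nasal /n/, so it voices to [b]. /givateiplapinpob/ → givateiplapinbob.
Rule 3 (intervocalic voicing): /t/ is a voiceless stop between vowels /a/ and /e/, so it voices to [d]. /p/ is a voiceless stop between vowels /a/ and /i/, so it voices to [b]. /givateiplapinbob/ → givadeiplabinbob.
Rule 4 (final devoicing): /b/ is a voiced obstruent in word-final position, so it devoices to [p]. /givadeiplabinbob/ → givadeiplabinbop.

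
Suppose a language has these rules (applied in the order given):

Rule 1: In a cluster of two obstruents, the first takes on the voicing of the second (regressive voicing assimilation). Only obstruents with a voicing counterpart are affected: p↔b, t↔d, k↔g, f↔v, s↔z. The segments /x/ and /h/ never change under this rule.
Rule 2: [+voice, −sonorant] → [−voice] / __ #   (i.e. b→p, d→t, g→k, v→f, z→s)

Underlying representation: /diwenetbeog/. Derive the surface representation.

diwenedbeok

Rule 1 (regressive voicing assimilation): /t/ precedes the voiced obstruent /b/, so it voices to [d] by assimilation. /diwenetbeog/ → diwenedbeog.
Rule 2 (final devoicing): /g/ is a voiced obstruent in word-final position, so it devoices to [k]. /diwenedbeog/ → diwenedbeok.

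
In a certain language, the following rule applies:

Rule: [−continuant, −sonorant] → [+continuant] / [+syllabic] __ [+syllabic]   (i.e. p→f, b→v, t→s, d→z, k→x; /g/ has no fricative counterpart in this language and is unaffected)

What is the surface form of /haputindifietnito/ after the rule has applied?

Scanning /haputindifietnito/: /p/ is a stop between vowels /a/ and /u/, so it spirantizes to the fricative [f]; /t/ is a stop between vowels /u/ and /i/, so it spirantizes to the fricative [s]; /d/ at position 8 is not in the conditioning environment; /t/ at position 13 is not in the conditioning environment; /t/ is a stop between vowels /i/ and /o/, so it spirantizes to the fricative [s].
Result: [hafusindifietniso].

hafusindifietniso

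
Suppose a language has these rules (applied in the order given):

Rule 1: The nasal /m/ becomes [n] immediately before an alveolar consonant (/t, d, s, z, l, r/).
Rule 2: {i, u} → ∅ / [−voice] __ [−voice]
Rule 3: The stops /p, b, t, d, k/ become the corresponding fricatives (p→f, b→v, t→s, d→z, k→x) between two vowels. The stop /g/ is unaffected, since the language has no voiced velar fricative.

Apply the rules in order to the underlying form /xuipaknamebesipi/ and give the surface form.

Rule 1 (nasal place assimilation): no segment meets the environment; /xuipaknamebesipi/ is unchanged.
Rule 2 (high vowel syncope): /i/ is a high vowel flanked by voiceless consonants /s/ and /p/, so it deletes. /xuipaknamebesipi/ → xuipaknamebespi.
Rule 3 (intervocalic spirantization): /p/ is a stop between vowels /i/ and /a/, so it spirantizes to the fricative [f]. /b/ is a stop between vowels /e/ and /e/, so it spirantizes to the fricative [v]. /xuipaknamebespi/ → xuifaknamevespi.

xuifaknamevespi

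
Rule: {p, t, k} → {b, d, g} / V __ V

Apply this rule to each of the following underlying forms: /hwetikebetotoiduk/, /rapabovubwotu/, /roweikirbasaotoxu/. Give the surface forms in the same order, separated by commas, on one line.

hwedigebedodoiduk, rababovubwodu, roweigirbasaodoxu

/hwetikebetotoiduk/: /t/ is a voiceless stop between vowels /e/ and /i/, so it voices to [d]. /k/ is a voiceless stop between vowels /i/ and /e/, so it voices to [g]. /t/ is a voiceless stop between vowels /e/ and /o/, so it voices to [d]. /t/ is a voiceless stop between vowels /o/ and /o/, so it voices to [d]. → [hwedigebedodoiduk].
/rapabovubwotu/: /p/ is a voiceless stop between vowels /a/ and /a/, so it voices to [b]. /t/ is a voiceless stop between vowels /o/ and /u/, so it voices to [d]. → [rababovubwodu].
/roweikirbasaotoxu/: /k/ is a voiceless stop between vowels /i/ and /i/, so it voices to [g]. /t/ is a voiceless stop between vowels /o/ and /o/, so it voices to [d]. → [roweigirbasaodoxu].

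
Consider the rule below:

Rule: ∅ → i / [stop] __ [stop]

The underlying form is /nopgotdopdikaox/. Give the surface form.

/p/ and /g/ form a stop–stop cluster, so [i] is inserted between them.
/t/ and /d/ form a stop–stop cluster, so [i] is inserted between them.
/p/ and /d/ form a stop–stop cluster, so [i] is inserted between them.
Surface form: [nopigotidopidikaox].

nopigotidopidikaox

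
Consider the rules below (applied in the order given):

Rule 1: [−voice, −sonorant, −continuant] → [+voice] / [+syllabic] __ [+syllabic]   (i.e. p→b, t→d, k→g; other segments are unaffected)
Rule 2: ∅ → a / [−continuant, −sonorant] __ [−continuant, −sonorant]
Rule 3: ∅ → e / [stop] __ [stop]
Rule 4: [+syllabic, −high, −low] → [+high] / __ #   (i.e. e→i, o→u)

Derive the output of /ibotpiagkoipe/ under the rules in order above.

ibotapiagakoibi

Rule 1 (intervocalic voicing): /p/ is a voiceless stop between vowels /i/ and /e/, so it voices to [b]. /ibotpiagkoipe/ → ibotpiagkoibe.
Rule 2 (stop-cluster a-epenthesis): /t/ and /p/ form a stop–stop cluster, so [a] is inserted between them. /g/ and /k/ form a stop–stop cluster, so [a] is inserted between them. /ibotpiagkoibe/ → ibotapiagakoibe.
Rule 3 (stop-cluster e-epenthesis): no segment meets the environment; /ibotapiagakoibe/ is unchanged.
Rule 4 (final vowel raising): /e/ is a mid vowel in word-final position, so it raises to [i]. /ibotapiagakoibe/ → ibotapiagakoibi.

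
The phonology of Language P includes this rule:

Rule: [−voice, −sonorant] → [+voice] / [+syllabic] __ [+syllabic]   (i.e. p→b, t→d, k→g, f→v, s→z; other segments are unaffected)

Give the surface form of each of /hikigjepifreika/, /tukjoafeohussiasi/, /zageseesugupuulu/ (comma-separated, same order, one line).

higigjebifreiga, tukjoaveohussiazi, zagezeezugubuulu

/hikigjepifreika/: /k/ is a voiceless obstruent between vowels /i/ and /i/, so it voices to [g]. /p/ is a voiceless obstruent between vowels /e/ and /i/, so it voices to [b]. /k/ is a voiceless obstruent between vowels /i/ and /a/, so it voices to [g]. → [higigjebifreiga].
/tukjoafeohussiasi/: /f/ is a voiceless obstruent between vowels /a/ and /e/, so it voices to [v]. /s/ is a voiceless obstruent between vowels /a/ and /i/, so it voices to [z]. → [tukjoaveohussiazi].
/zageseesugupuulu/: /s/ is a voiceless obstruent between vowels /e/ and /e/, so it voices to [z]. /s/ is a voiceless obstruent between vowels /e/ and /u/, so it voices to [z]. /p/ is a voiceless obstruent between vowels /u/ and /u/, so it voices to [b]. → [zagezeezugubuulu].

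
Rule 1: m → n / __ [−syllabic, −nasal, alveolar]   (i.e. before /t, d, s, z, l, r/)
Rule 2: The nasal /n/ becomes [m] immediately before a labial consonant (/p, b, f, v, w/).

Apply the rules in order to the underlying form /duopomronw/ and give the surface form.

Rule 1 (nasal place assimilation): /m/ precedes the alveolar consonant /r/, so it assimilates in place to [n]. /duopomronw/ → duoponronw.
Rule 2 (nasal place assimilation): /n/ precedes the labial consonant /w/, so it assimilates in place to [m]. /duoponronw/ → duoponromw.

duoponromw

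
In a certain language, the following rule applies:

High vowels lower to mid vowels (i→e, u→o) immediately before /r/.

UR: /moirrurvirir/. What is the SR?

moerrorverer

/i/ is a high vowel immediately before /r/, so it lowers to [e].
/u/ is a high vowel immediately before /r/, so it lowers to [o].
/i/ is a high vowel immediately before /r/, so it lowers to [e].
/i/ is a high vowel immediately before /r/, so it lowers to [e].
Surface form: [moerrorverer].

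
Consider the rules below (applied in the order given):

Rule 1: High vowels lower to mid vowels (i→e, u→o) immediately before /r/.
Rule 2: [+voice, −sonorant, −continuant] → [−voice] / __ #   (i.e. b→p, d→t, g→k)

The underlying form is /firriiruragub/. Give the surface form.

Rule 1 (pre-rhotic lowering): /i/ is a high vowel immediately before /r/, so it lowers to [e]. /i/ is a high vowel immediately before /r/, so it lowers to [e]. /u/ is a high vowel immediately before /r/, so it lowers to [o]. /firriiruragub/ → ferrieroragub.
Rule 2 (final devoicing): /b/ is a voiced stop in word-final position, so it devoices to [p]. /ferrieroragub/ → ferrieroragup.

ferrieroragup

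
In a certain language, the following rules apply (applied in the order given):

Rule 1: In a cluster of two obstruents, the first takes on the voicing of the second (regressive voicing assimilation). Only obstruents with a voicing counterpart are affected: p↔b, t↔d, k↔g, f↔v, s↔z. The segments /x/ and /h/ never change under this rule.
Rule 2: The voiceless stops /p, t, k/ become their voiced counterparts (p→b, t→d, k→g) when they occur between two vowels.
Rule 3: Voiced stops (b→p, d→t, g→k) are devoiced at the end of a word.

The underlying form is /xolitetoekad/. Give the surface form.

xolidedoegat

Rule 1 (regressive voicing assimilation): no segment meets the environment; /xolitetoekad/ is unchanged.
Rule 2 (intervocalic voicing): /t/ is a voiceless stop between vowels /i/ and /e/, so it voices to [d]. /t/ is a voiceless stop between vowels /e/ and /o/, so it voices to [d]. /k/ is a voiceless stop between vowels /e/ and /a/, so it voices to [g]. /xolitetoekad/ → xolidedoegad.
Rule 3 (final devoicing): /d/ is a voiced stop in word-final position, so it devoices to [t]. /xolidedoegad/ → xolidedoegat.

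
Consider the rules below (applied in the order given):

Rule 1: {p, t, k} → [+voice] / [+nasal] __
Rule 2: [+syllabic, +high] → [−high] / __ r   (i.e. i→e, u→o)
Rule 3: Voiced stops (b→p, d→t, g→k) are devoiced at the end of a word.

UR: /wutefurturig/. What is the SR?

wutefortorik

Rule 1 (post-nasal voicing): no segment meets the environment; /wutefurturig/ is unchanged.
Rule 2 (pre-rhotic lowering): /u/ is a high vowel immediately before /r/, so it lowers to [o]. /u/ is a high vowel immediately before /r/, so it lowers to [o]. /wutefurturig/ → wutefortorig.
Rule 3 (final devoicing): /g/ is a voiced stop in word-final position, so it devoices to [k]. /wutefortorig/ → wutefortorik.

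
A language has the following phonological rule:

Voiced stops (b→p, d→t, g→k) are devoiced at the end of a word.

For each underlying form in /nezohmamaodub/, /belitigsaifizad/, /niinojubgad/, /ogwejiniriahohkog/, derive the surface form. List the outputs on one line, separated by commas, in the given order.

nezohmamaodup, belitigsaifizat, niinojubgat, ogwejiniriahohkok

/nezohmamaodub/: /b/ is a voiced stop in word-final position, so it devoices to [p]. → [nezohmamaodup].
/belitigsaifizad/: /d/ is a voiced stop in word-final position, so it devoices to [t]. → [belitigsaifizat].
/niinojubgad/: /d/ is a voiced stop in word-final position, so it devoices to [t]. → [niinojubgat].
/ogwejiniriahohkog/: /g/ is a voiced stop in word-final position, so it devoices to [k]. → [ogwejiniriahohkok].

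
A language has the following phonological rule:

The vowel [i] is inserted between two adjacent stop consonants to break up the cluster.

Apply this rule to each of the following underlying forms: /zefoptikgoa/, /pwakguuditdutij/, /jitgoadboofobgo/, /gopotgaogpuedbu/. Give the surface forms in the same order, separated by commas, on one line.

/zefoptikgoa/: /p/ and /t/ form a stop–stop cluster, so [i] is inserted between them. /k/ and /g/ form a stop–stop cluster, so [i] is inserted between them. → [zefopitikigoa].
/pwakguuditdutij/: /k/ and /g/ form a stop–stop cluster, so [i] is inserted between them. /t/ and /d/ form a stop–stop cluster, so [i] is inserted between them. → [pwakiguuditidutij].
/jitgoadboofobgo/: /t/ and /g/ form a stop–stop cluster, so [i] is inserted between them. /d/ and /b/ form a stop–stop cluster, so [i] is inserted between them. /b/ and /g/ form a stop–stop cluster, so [i] is inserted between them. → [jitigoadiboofobigo].
/gopotgaogpuedbu/: /t/ and /g/ form a stop–stop cluster, so [i] is inserted between them. /g/ and /p/ form a stop–stop cluster, so [i] is inserted between them. /d/ and /b/ form a stop–stop cluster, so [i] is inserted between them. → [gopotigaogipuedibu].

zefopitikigoa, pwakiguuditidutij, jitigoadiboofobigo, gopotigaogipuedibu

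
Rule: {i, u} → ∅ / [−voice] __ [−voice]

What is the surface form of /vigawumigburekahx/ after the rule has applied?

vigawumigburekahx

No segment of /vigawumigburekahx/ meets the structural description of the rule, so the form surfaces unchanged.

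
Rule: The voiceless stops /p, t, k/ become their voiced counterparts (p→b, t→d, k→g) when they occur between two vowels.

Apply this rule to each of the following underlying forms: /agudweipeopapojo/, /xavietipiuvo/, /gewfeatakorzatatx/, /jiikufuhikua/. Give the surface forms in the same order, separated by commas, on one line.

/agudweipeopapojo/: /p/ is a voiceless stop between vowels /i/ and /e/, so it voices to [b]. /p/ is a voiceless stop between vowels /o/ and /a/, so it voices to [b]. /p/ is a voiceless stop between vowels /a/ and /o/, so it voices to [b]. → [agudweibeobabojo].
/xavietipiuvo/: /t/ is a voiceless stop between vowels /e/ and /i/, so it voices to [d]. /p/ is a voiceless stop between vowels /i/ and /i/, so it voices to [b]. → [xaviedibiuvo].
/gewfeatakorzatatx/: /t/ is a voiceless stop between vowels /a/ and /a/, so it voices to [d]. /k/ is a voiceless stop between vowels /a/ and /o/, so it voices to [g]. /t/ is a voiceless stop between vowels /a/ and /a/, so it voices to [d]. → [gewfeadagorzadatx].
/jiikufuhikua/: /k/ is a voiceless stop between vowels /i/ and /u/, so it voices to [g]. /k/ is a voiceless stop between vowels /i/ and /u/, so it voices to [g]. → [jiigufuhigua].

agudweibeobabojo, xaviedibiuvo, gewfeadagorzadatx, jiigufuhigua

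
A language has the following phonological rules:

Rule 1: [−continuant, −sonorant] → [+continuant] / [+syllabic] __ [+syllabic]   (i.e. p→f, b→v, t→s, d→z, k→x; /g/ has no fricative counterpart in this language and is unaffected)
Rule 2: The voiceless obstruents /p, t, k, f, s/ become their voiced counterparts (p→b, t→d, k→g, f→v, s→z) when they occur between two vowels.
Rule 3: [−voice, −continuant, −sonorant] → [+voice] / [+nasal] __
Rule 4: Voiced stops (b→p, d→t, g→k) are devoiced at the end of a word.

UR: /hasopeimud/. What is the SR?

hazoveimut

Rule 1 (intervocalic spirantization): /p/ is a stop between vowels /o/ and /e/, so it spirantizes to the fricative [f]. /hasopeimud/ → hasofeimud.
Rule 2 (intervocalic voicing): /s/ is a voiceless obstruent between vowels /a/ and /o/, so it voices to [z]. /f/ is a voiceless obstruent between vowels /o/ and /e/, so it voices to [v]. /hasofeimud/ → hazoveimud.
Rule 3 (post-nasal voicing): no segment meets the environment; /hazoveimud/ is unchanged.
Rule 4 (final devoicing): /d/ is a voiced stop in word-final position, so it devoices to [t]. /hazoveimud/ → hazoveimut.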